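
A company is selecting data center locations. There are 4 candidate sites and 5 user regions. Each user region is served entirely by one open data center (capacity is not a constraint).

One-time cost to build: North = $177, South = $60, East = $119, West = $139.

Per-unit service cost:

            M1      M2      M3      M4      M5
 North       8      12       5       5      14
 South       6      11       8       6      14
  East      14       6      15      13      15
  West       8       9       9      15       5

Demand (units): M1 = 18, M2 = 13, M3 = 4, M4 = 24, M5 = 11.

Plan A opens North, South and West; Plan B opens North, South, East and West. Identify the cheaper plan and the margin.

Plan A is cheaper by 80.

Plan A: {North, South, West}: M1→South 6·18=108, M2→West 9·13=117, M3→North 5·4=20, M4→North 5·24=120, M5→West 5·11=55. Service 420; fixed 376; total 796.
Plan B: {North, South, East, West}: M1→South 6·18=108, M2→East 6·13=78, M3→North 5·4=20, M4→North 5·24=120, M5→West 5·11=55. Service 381; fixed 495; total 876.
Difference: |796 − 876| = 80.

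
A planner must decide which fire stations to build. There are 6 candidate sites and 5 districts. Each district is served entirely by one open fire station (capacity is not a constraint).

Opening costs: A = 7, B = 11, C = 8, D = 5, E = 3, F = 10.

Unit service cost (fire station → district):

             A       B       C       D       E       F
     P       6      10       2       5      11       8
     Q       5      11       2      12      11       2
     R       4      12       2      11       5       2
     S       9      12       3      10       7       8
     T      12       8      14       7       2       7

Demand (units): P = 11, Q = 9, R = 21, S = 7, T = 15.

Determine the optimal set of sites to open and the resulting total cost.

For any fixed open set, each district goes to its cheapest open site; total = fixed + service.
{C, E}: P→C 2·11=22, Q→C 2·9=18, R→C 2·21=42, S→C 3·7=21, T→E 2·15=30. Service 133; fixed 11; total 144.
{C, D, E}: service 133 + fixed 16 = 149
{A, C, E}: service 133 + fixed 18 = 151
{A, B, C, D, E, F}: service 133 + fixed 44 = 177
No other subset beats 144.

Open C and E; minimum total cost 144.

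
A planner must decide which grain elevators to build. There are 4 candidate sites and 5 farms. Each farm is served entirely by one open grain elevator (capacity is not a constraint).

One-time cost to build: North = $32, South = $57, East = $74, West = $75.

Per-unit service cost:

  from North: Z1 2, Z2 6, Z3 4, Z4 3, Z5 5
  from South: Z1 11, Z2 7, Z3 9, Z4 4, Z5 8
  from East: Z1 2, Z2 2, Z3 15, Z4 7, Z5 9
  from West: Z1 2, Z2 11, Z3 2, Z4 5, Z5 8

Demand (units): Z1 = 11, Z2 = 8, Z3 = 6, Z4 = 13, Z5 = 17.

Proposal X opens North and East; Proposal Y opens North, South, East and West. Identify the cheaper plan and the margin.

Proposal X: {North, East}: Z1→North 2·11=22, Z2→East 2·8=16, Z3→North 4·6=24, Z4→North 3·13=39, Z5→North 5·17=85. Service 186; fixed 106; total 292.
Proposal Y: {North, South, East, West}: Z1→North 2·11=22, Z2→East 2·8=16, Z3→West 2·6=12, Z4→North 3·13=39, Z5→North 5·17=85. Service 174; fixed 238; total 412.
Difference: |292 − 412| = 120.

Proposal X is cheaper by 120.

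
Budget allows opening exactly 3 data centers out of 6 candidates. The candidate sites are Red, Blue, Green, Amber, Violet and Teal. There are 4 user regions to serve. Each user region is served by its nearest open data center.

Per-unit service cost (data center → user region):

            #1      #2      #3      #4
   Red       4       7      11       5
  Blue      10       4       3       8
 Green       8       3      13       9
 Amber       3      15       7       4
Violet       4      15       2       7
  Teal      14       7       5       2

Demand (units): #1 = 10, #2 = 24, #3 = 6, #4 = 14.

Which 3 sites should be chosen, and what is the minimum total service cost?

With exactly 3 open, each user region uses its cheapest among the chosen.
{Green, Violet, Teal}: #1→Violet 4·10=40, #2→Green 3·24=72, #3→Violet 2·6=12, #4→Teal 2·14=28. Service cost 152.
{Green, Amber, Teal}: service cost 160
{Red, Green, Teal}: service cost 170
Among all 20 size-3 choices, {Green, Violet, Teal} is lowest.

Choose Green, Violet and Teal; total service cost 152.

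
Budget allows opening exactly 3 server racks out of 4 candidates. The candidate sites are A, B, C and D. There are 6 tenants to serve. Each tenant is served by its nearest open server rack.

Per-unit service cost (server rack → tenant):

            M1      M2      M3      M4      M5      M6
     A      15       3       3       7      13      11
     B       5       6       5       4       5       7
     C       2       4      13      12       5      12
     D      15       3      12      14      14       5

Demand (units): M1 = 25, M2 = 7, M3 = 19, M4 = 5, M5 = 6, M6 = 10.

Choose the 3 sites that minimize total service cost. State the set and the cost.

With exactly 3 open, each tenant uses its cheapest among the chosen.
{A, C, D}: M1→C 2·25=50, M2→A 3·7=21, M3→A 3·19=57, M4→A 7·5=35, M5→C 5·6=30, M6→D 5·10=50. Service cost 243.
{A, B, C}: service cost 248
{B, C, D}: service cost 266
Among all 4 size-3 choices, {A, C, D} is lowest.

Choose A, C and D; total service cost 243.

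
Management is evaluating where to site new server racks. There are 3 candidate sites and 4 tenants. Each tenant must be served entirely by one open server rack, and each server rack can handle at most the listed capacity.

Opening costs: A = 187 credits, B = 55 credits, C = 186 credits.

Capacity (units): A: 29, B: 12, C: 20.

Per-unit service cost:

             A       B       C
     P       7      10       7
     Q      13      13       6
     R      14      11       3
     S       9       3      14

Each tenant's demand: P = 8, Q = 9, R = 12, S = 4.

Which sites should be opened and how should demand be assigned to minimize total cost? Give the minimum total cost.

Minimum total cost: 583

Open {A, B}: P→A 7·8=56, Q→A 13·9=117, R→B 11·12=132, S→A 9·4=36.
Loads: A carries 21/29, B carries 12/12. Service 341; fixed 242; total 583.
Next best feasible plan costs 595.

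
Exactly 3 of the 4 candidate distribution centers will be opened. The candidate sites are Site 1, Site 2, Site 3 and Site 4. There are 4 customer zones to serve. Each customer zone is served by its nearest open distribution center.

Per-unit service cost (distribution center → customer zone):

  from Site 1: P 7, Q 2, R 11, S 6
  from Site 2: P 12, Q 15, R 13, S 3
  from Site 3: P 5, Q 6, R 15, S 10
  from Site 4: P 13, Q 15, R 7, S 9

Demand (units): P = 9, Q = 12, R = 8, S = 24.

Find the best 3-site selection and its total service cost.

Choose Site 1, Site 2 and Site 4; total service cost 215.

With exactly 3 open, each customer zone uses its cheapest among the chosen.
{Site 1, Site 2, Site 4}: P→Site 1 7·9=63, Q→Site 1 2·12=24, R→Site 4 7·8=56, S→Site 2 3·24=72. Service cost 215.
{Site 1, Site 2, Site 3}: service cost 229
{Site 2, Site 3, Site 4}: service cost 245
Among all 4 size-3 choices, {Site 1, Site 2, Site 4} is lowest.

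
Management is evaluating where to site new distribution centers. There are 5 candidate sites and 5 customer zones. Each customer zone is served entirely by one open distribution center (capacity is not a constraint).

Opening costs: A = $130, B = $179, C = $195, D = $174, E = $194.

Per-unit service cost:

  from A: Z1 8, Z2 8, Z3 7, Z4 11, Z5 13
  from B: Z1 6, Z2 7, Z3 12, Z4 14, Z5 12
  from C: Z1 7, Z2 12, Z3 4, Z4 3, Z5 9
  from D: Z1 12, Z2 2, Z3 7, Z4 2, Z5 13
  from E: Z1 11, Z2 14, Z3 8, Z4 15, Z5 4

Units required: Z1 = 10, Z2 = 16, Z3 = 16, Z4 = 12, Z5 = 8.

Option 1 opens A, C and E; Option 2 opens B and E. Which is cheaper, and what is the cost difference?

Option 1 is cheaper by 24.

Option 1: {A, C, E}: Z1→C 7·10=70, Z2→A 8·16=128, Z3→C 4·16=64, Z4→C 3·12=36, Z5→E 4·8=32. Service 330; fixed 519; total 849.
Option 2: {B, E}: Z1→B 6·10=60, Z2→B 7·16=112, Z3→E 8·16=128, Z4→B 14·12=168, Z5→E 4·8=32. Service 500; fixed 373; total 873.
Difference: |849 − 873| = 24.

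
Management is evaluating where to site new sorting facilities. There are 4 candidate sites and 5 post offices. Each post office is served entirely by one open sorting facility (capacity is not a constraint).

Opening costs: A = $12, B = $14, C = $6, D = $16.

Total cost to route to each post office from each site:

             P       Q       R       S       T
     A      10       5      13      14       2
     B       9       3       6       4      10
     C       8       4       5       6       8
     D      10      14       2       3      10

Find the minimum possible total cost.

For any fixed open set, each post office goes to its cheapest open site; total = fixed + service.
{C}: P→C 8, Q→C 4, R→C 5, S→C 6, T→C 8. Service 31; fixed 6; total 37.
{A, C}: service 25 + fixed 18 = 43
{B}: service 32 + fixed 14 = 46
{A, B, C, D}: service 18 + fixed 48 = 66
No other subset beats 37.

Minimum total cost: 37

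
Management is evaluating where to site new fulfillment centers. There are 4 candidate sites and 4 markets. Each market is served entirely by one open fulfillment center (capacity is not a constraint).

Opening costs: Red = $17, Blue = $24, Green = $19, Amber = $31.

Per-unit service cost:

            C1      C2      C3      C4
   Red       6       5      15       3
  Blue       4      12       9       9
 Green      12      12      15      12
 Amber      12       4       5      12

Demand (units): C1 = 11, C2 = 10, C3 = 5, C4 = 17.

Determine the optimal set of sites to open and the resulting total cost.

For any fixed open set, each market goes to its cheapest open site; total = fixed + service.
{Red, Amber}: C1→Red 6·11=66, C2→Amber 4·10=40, C3→Amber 5·5=25, C4→Red 3·17=51. Service 182; fixed 48; total 230.
{Red, Blue}: service 190 + fixed 41 = 231
{Red, Blue, Amber}: service 160 + fixed 72 = 232
{Red, Blue, Green, Amber}: C1→Blue 4·11=44, C2→Amber 4·10=40, C3→Amber 5·5=25, C4→Red 3·17=51. Service 160; fixed 91; total 251.
No other subset beats 230.

Open Red and Amber; minimum total cost 230.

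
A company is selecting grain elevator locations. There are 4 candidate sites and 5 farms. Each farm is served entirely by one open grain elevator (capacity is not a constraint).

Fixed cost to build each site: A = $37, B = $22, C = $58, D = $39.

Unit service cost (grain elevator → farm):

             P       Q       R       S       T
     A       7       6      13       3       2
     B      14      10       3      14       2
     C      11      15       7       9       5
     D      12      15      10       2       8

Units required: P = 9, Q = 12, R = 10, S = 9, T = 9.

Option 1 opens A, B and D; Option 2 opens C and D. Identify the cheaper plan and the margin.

Option 1: {A, B, D}: P→A 7·9=63, Q→A 6·12=72, R→B 3·10=30, S→D 2·9=18, T→A 2·9=18. Service 201; fixed 98; total 299.
Option 2: {C, D}: P→C 11·9=99, Q→C 15·12=180, R→C 7·10=70, S→D 2·9=18, T→C 5·9=45. Service 412; fixed 97; total 509.
Difference: |299 − 509| = 210.

Option 1 is cheaper by 210.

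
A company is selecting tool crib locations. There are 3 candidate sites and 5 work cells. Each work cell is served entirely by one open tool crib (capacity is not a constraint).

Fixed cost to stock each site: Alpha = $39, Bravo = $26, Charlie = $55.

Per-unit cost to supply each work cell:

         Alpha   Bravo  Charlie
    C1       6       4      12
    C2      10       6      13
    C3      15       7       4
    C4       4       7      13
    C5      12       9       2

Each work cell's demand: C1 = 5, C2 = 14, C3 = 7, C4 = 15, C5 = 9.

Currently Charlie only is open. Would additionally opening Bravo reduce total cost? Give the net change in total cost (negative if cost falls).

Current service cost with {Charlie}: 483.
Adding Bravo: each work cell re-picks its cheapest; new service cost 255, saving 228.
Extra fixed cost: 26. Net change = 26 − 228 = -202.
(Totals: 538 → 336.)

Yes — net change −202 (cost falls by 202).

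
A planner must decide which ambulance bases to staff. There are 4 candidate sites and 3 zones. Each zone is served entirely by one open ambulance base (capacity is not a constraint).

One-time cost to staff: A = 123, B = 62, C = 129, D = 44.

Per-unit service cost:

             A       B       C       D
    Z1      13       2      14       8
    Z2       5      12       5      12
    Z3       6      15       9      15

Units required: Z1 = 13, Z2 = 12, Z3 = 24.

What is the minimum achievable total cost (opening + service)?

Minimum total cost: 415

For any fixed open set, each zone goes to its cheapest open site; total = fixed + service.
{A, B}: Z1→B 2·13=26, Z2→A 5·12=60, Z3→A 6·24=144. Service 230; fixed 185; total 415.
{A, B, D}: Z1→B 2·13=26, Z2→A 5·12=60, Z3→A 6·24=144. Service 230; fixed 229; total 459.
{A, D}: Z1→D 8·13=104, Z2→A 5·12=60, Z3→A 6·24=144. Service 308; fixed 167; total 475.
{A, B, C, D}: Z1→B 2·13=26, Z2→A 5·12=60, Z3→A 6·24=144. Service 230; fixed 358; total 588.
(All 15 nonempty subsets were checked; A and B is lowest.)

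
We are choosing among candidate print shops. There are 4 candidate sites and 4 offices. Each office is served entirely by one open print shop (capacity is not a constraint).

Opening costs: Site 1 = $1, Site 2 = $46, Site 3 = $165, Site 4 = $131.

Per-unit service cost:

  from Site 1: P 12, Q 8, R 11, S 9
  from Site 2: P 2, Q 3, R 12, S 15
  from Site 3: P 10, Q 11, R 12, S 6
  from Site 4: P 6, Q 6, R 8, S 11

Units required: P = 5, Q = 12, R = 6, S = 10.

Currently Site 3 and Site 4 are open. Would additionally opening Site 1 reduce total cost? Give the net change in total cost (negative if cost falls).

Current service cost with {Site 3, Site 4}: 210.
Adding Site 1: each office re-picks its cheapest; new service cost 210, saving 0.
Extra fixed cost: 1. Net change = 1 − 0 = 1.
(Totals: 506 → 507.)

No — net change +1 (cost rises by 1).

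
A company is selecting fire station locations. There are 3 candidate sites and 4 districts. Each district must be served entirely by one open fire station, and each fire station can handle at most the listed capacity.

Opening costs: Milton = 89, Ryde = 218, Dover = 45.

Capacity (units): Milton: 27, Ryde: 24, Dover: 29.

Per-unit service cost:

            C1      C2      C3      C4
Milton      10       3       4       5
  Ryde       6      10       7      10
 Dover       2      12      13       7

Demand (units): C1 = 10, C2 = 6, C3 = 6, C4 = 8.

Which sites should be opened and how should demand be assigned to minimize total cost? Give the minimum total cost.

Open {Milton, Dover}: C1→Dover 2·10=20, C2→Milton 3·6=18, C3→Milton 4·6=24, C4→Milton 5·8=40.
Loads: Milton carries 20/27, Dover carries 10/29. Service 102; fixed 134; total 236.
Next best feasible plan costs 252.

Minimum total cost: 236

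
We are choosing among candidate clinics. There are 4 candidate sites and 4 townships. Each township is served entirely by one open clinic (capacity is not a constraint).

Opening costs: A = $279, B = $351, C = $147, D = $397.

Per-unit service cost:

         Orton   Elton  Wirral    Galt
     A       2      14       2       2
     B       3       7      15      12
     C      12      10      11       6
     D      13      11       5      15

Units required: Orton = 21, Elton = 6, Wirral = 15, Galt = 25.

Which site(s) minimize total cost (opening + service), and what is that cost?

For any fixed open set, each township goes to its cheapest open site; total = fixed + service.
{A}: Orton→A 2·21=42, Elton→A 14·6=84, Wirral→A 2·15=30, Galt→A 2·25=50. Service 206; fixed 279; total 485.
{A, C}: Orton→A 2·21=42, Elton→C 10·6=60, Wirral→A 2·15=30, Galt→A 2·25=50. Service 182; fixed 426; total 608.
{C}: service 627 + fixed 147 = 774
{A, B, C, D}: Orton→A 2·21=42, Elton→B 7·6=42, Wirral→A 2·15=30, Galt→A 2·25=50. Service 164; fixed 1174; total 1338.
No other subset beats 485.

Open A only; minimum total cost 485.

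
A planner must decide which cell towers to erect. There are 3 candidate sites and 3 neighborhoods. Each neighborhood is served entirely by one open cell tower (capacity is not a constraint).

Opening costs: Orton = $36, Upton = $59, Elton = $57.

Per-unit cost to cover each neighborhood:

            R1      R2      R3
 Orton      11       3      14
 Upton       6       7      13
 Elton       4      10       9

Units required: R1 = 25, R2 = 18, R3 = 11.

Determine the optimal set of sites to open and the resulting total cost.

Open Orton and Elton; minimum total cost 346.

For any fixed open set, each neighborhood goes to its cheapest open site; total = fixed + service.
{Orton, Elton}: R1→Elton 4·25=100, R2→Orton 3·18=54, R3→Elton 9·11=99. Service 253; fixed 93; total 346.
{Orton, Upton, Elton}: service 253 + fixed 152 = 405
{Elton}: service 379 + fixed 57 = 436
{Orton}: service 483 + fixed 36 = 519
No other subset beats 346.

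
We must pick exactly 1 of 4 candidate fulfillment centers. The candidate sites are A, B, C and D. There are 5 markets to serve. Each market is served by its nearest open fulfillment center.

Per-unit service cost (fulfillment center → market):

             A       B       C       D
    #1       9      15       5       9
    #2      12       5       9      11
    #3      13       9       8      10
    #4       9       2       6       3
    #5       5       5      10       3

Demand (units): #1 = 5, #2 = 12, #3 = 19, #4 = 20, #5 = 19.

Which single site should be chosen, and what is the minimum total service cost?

With exactly 1 open, each market uses its cheapest among the chosen.
{B}: #1→B 15·5=75, #2→B 5·12=60, #3→B 9·19=171, #4→B 2·20=40, #5→B 5·19=95. Service cost 441.
{D}: service cost 484
{C}: service cost 595
Among all 4 size-1 choices, {B} is lowest.

Choose B only; total service cost 441.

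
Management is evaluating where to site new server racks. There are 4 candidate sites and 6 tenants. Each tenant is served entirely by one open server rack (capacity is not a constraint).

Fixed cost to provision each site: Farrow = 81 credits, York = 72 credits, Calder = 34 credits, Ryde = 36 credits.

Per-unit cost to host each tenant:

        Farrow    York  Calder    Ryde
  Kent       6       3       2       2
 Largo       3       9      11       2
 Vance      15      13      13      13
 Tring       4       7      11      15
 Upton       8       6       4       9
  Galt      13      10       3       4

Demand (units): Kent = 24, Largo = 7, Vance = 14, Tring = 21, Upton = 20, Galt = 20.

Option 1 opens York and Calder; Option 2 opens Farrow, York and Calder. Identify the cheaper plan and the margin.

Option 1: {York, Calder}: Kent→Calder 2·24=48, Largo→York 9·7=63, Vance→York 13·14=182, Tring→York 7·21=147, Upton→Calder 4·20=80, Galt→Calder 3·20=60. Service 580; fixed 106; total 686.
Option 2: {Farrow, York, Calder}: Kent→Calder 2·24=48, Largo→Farrow 3·7=21, Vance→York 13·14=182, Tring→Farrow 4·21=84, Upton→Calder 4·20=80, Galt→Calder 3·20=60. Service 475; fixed 187; total 662.
Difference: |686 − 662| = 24.

Option 2 is cheaper by 24.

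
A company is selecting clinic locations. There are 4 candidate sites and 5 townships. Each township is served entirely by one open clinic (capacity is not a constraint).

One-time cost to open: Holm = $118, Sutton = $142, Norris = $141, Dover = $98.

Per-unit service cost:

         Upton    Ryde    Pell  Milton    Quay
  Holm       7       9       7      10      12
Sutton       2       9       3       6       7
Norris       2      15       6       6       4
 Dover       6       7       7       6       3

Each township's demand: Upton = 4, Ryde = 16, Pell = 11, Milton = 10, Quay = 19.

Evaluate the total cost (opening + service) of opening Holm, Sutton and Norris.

Each township is assigned to its cheapest site among the open ones.
{Holm, Sutton, Norris}: Upton→Sutton 2·4=8, Ryde→Holm 9·16=144, Pell→Sutton 3·11=33, Milton→Sutton 6·10=60, Quay→Norris 4·19=76. Service 321; fixed 401; total 722.

Total cost: 722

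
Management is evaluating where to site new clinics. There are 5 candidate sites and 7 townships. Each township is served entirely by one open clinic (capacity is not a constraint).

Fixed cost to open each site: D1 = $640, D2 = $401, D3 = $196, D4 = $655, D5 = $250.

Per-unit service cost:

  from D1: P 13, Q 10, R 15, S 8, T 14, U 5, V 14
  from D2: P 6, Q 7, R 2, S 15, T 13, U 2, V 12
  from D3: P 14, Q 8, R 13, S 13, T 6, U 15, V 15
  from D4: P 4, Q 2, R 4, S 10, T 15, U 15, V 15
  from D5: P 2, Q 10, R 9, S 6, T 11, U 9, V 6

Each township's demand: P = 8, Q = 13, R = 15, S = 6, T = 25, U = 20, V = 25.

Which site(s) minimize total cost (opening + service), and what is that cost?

For any fixed open set, each township goes to its cheapest open site; total = fixed + service.
{D5}: P→D5 2·8=16, Q→D5 10·13=130, R→D5 9·15=135, S→D5 6·6=36, T→D5 11·25=275, U→D5 9·20=180, V→D5 6·25=150. Service 922; fixed 250; total 1172.
{D3, D5}: P→D5 2·8=16, Q→D3 8·13=104, R→D5 9·15=135, S→D5 6·6=36, T→D3 6·25=150, U→D5 9·20=180, V→D5 6·25=150. Service 771; fixed 446; total 1217.
{D2, D5}: P→D5 2·8=16, Q→D2 7·13=91, R→D2 2·15=30, S→D5 6·6=36, T→D5 11·25=275, U→D2 2·20=40, V→D5 6·25=150. Service 638; fixed 651; total 1289.
{D1, D2, D3, D4, D5}: P→D5 2·8=16, Q→D4 2·13=26, R→D2 2·15=30, S→D5 6·6=36, T→D3 6·25=150, U→D2 2·20=40, V→D5 6·25=150. Service 448; fixed 2142; total 2590.
No other subset beats 1172.

Open D5 only; minimum total cost 1172.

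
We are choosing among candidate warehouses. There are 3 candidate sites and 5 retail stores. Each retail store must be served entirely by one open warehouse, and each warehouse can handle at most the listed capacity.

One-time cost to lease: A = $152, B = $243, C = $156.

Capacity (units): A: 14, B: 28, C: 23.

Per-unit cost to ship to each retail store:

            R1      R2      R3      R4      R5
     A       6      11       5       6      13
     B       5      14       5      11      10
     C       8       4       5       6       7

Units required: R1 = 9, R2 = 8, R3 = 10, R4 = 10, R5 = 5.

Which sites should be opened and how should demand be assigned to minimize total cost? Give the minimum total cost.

Minimum total cost: 621

Open {B, C}: R1→B 5·9=45, R2→C 4·8=32, R3→B 5·10=50, R4→C 6·10=60, R5→C 7·5=35.
Loads: B carries 19/28, C carries 23/23. Service 222; fixed 399; total 621.
Next best feasible plan costs 636.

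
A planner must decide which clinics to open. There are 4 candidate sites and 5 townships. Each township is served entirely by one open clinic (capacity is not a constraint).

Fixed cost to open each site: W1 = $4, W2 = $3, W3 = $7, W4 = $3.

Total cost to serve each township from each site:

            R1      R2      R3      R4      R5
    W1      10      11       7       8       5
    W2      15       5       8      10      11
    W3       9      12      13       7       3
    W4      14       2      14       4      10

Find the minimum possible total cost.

For any fixed open set, each township goes to its cheapest open site; total = fixed + service.
{W1, W4}: R1→W1 10, R2→W4 2, R3→W1 7, R4→W4 4, R5→W1 5. Service 28; fixed 7; total 35.
{W1, W2, W4}: R1→W1 10, R2→W4 2, R3→W1 7, R4→W4 4, R5→W1 5. Service 28; fixed 10; total 38.
{W1, W3, W4}: R1→W3 9, R2→W4 2, R3→W1 7, R4→W4 4, R5→W3 3. Service 25; fixed 14; total 39.
{W1, W2, W3, W4}: service 25 + fixed 17 = 42
No other subset beats 35.

Minimum total cost: 35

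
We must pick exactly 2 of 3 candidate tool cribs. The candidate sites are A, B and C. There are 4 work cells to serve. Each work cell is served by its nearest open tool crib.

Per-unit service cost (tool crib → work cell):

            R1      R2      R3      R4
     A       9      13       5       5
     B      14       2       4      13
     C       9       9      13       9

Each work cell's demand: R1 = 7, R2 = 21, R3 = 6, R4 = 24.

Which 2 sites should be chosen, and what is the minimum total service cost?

With exactly 2 open, each work cell uses its cheapest among the chosen.
{A, B}: R1→A 9·7=63, R2→B 2·21=42, R3→B 4·6=24, R4→A 5·24=120. Service cost 249.
{B, C}: service cost 345
{A, C}: service cost 402
Among all 3 size-2 choices, {A, B} is lowest.

Choose A and B; total service cost 249.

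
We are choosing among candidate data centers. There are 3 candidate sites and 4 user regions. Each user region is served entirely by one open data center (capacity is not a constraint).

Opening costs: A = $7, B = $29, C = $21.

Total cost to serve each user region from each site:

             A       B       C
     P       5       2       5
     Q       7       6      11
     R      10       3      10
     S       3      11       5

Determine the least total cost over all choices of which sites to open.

Minimum total cost: 32

For any fixed open set, each user region goes to its cheapest open site; total = fixed + service.
{A}: P→A 5, Q→A 7, R→A 10, S→A 3. Service 25; fixed 7; total 32.
{A, B}: service 14 + fixed 36 = 50
{B}: P→B 2, Q→B 6, R→B 3, S→B 11. Service 22; fixed 29; total 51.
{A, B, C}: service 14 + fixed 57 = 71
No other subset beats 32.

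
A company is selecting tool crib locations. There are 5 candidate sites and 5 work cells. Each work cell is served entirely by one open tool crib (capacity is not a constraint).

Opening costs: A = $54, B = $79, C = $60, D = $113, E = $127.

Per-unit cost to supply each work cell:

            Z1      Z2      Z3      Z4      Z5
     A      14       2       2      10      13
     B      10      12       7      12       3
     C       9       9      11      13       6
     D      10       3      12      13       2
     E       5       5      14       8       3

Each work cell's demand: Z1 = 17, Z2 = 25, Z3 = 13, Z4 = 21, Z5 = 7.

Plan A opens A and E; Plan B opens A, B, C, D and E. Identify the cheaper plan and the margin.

Plan A: {A, E}: Z1→E 5·17=85, Z2→A 2·25=50, Z3→A 2·13=26, Z4→E 8·21=168, Z5→E 3·7=21. Service 350; fixed 181; total 531.
Plan B: {A, B, C, D, E}: Z1→E 5·17=85, Z2→A 2·25=50, Z3→A 2·13=26, Z4→E 8·21=168, Z5→D 2·7=14. Service 343; fixed 433; total 776.
Difference: |531 − 776| = 245.

Plan A is cheaper by 245.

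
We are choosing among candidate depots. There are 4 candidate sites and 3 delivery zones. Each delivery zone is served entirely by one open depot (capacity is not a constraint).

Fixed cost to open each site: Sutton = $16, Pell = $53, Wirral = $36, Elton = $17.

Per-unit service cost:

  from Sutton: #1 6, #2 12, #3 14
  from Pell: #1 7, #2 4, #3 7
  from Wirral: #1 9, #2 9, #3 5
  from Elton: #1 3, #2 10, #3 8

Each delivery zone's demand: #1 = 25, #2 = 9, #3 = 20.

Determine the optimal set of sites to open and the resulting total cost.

Open Wirral and Elton; minimum total cost 309.

For any fixed open set, each delivery zone goes to its cheapest open site; total = fixed + service.
{Wirral, Elton}: #1→Elton 3·25=75, #2→Wirral 9·9=81, #3→Wirral 5·20=100. Service 256; fixed 53; total 309.
{Pell, Wirral, Elton}: #1→Elton 3·25=75, #2→Pell 4·9=36, #3→Wirral 5·20=100. Service 211; fixed 106; total 317.
{Pell, Elton}: #1→Elton 3·25=75, #2→Pell 4·9=36, #3→Pell 7·20=140. Service 251; fixed 70; total 321.
{Sutton, Pell, Wirral, Elton}: service 211 + fixed 122 = 333
(All 15 nonempty subsets were checked; Wirral and Elton is lowest.)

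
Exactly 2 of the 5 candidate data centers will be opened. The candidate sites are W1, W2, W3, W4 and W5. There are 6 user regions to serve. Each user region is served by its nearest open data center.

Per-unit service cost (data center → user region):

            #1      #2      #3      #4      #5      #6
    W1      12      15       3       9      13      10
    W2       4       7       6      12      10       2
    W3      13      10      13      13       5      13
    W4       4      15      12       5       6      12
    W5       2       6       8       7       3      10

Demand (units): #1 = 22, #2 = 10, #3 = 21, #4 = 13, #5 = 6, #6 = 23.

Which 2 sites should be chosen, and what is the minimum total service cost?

With exactly 2 open, each user region uses its cheapest among the chosen.
{W2, W5}: #1→W5 2·22=44, #2→W5 6·10=60, #3→W2 6·21=126, #4→W5 7·13=91, #5→W5 3·6=18, #6→W2 2·23=46. Service cost 385.
{W2, W4}: service cost 431
{W1, W2}: service cost 444
Among all 10 size-2 choices, {W2, W5} is lowest.

Choose W2 and W5; total service cost 385.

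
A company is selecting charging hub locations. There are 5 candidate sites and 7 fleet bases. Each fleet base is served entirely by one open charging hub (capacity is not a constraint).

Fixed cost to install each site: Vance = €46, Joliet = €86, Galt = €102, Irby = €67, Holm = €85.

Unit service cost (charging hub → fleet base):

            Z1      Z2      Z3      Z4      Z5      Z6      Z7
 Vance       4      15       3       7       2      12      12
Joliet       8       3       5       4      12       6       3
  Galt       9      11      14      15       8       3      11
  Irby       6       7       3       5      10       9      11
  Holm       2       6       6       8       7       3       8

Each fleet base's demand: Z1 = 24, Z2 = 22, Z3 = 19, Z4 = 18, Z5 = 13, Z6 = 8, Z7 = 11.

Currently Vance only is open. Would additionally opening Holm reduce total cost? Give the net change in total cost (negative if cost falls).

Current service cost with {Vance}: 863.
Adding Holm: each fleet base re-picks its cheapest; new service cost 501, saving 362.
Extra fixed cost: 85. Net change = 85 − 362 = -277.
(Totals: 909 → 632.)

Yes — net change −277 (cost falls by 277).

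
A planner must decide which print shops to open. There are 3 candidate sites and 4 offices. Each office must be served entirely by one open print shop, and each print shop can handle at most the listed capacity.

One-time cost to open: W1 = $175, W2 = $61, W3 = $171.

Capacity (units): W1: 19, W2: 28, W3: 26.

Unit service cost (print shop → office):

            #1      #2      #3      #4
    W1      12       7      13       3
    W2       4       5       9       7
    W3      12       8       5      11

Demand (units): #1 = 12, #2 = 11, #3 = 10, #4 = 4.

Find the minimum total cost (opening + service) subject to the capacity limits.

Minimum total cost: 413

Open {W2, W3}: #1→W2 4·12=48, #2→W2 5·11=55, #3→W3 5·10=50, #4→W2 7·4=28.
Loads: W2 carries 27/28, W3 carries 10/26. Service 181; fixed 232; total 413.
Next best feasible plan costs 429.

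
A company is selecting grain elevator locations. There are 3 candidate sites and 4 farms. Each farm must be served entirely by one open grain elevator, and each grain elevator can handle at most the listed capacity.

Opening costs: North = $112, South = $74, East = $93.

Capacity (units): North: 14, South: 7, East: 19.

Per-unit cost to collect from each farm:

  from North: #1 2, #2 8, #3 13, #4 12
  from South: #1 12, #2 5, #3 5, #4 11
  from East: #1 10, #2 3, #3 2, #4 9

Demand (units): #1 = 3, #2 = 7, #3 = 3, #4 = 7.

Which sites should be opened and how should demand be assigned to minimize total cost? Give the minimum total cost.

Minimum total cost: 293

Open {South, East}: #1→South 12·3=36, #2→East 3·7=21, #3→East 2·3=6, #4→East 9·7=63.
Loads: South carries 3/7, East carries 17/19. Service 126; fixed 167; total 293.
Next best feasible plan costs 296.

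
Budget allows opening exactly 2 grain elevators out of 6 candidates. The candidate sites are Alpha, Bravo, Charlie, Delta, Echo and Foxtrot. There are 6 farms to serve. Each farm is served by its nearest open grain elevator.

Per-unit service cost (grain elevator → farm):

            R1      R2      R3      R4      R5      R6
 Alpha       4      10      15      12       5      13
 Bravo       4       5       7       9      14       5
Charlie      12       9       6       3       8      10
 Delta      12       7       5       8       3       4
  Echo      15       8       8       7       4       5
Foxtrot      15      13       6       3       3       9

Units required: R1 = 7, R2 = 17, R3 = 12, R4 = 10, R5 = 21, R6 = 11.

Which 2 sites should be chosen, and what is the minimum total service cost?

With exactly 2 open, each farm uses its cheapest among the chosen.
{Bravo, Foxtrot}: R1→Bravo 4·7=28, R2→Bravo 5·17=85, R3→Foxtrot 6·12=72, R4→Foxtrot 3·10=30, R5→Foxtrot 3·21=63, R6→Bravo 5·11=55. Service cost 333.
{Bravo, Delta}: service cost 360
{Alpha, Delta}: service cost 394
Among all 15 size-2 choices, {Bravo, Foxtrot} is lowest.

Choose Bravo and Foxtrot; total service cost 333.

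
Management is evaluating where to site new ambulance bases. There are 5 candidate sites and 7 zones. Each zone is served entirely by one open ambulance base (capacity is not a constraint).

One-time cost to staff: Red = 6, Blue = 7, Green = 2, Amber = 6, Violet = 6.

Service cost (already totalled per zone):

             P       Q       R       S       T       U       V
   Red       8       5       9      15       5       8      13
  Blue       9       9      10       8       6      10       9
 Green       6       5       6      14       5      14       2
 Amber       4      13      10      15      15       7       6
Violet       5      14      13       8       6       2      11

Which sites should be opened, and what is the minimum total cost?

Open Green and Violet; minimum total cost 41.

For any fixed open set, each zone goes to its cheapest open site; total = fixed + service.
{Green, Violet}: P→Violet 5, Q→Green 5, R→Green 6, S→Violet 8, T→Green 5, U→Violet 2, V→Green 2. Service 33; fixed 8; total 41.
{Green, Amber, Violet}: P→Amber 4, Q→Green 5, R→Green 6, S→Violet 8, T→Green 5, U→Violet 2, V→Green 2. Service 32; fixed 14; total 46.
{Red, Green, Violet}: P→Violet 5, Q→Red 5, R→Green 6, S→Violet 8, T→Red 5, U→Violet 2, V→Green 2. Service 33; fixed 14; total 47.
{Red, Blue, Green, Amber, Violet}: P→Amber 4, Q→Red 5, R→Green 6, S→Blue 8, T→Red 5, U→Violet 2, V→Green 2. Service 32; fixed 27; total 59.
No other subset beats 41.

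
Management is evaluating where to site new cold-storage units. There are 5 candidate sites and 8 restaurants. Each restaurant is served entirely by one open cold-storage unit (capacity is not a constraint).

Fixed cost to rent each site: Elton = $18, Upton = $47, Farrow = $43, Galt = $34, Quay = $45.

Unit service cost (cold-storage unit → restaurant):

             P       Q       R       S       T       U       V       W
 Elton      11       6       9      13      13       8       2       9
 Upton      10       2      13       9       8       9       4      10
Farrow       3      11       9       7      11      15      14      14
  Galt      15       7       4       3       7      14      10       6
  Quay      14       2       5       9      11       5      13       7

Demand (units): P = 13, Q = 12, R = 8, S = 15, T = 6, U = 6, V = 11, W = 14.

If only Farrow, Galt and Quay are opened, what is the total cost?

Total cost: 528

Each restaurant is assigned to its cheapest site among the open ones.
{Farrow, Galt, Quay}: P→Farrow 3·13=39, Q→Quay 2·12=24, R→Galt 4·8=32, S→Galt 3·15=45, T→Galt 7·6=42, U→Quay 5·6=30, V→Galt 10·11=110, W→Galt 6·14=84. Service 406; fixed 122; total 528.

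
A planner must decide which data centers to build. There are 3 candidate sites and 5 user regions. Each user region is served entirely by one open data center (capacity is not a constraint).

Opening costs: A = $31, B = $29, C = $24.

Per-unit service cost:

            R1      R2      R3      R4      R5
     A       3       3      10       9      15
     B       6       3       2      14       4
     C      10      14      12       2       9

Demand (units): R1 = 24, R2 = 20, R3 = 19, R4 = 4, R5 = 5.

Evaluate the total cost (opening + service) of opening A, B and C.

Each user region is assigned to its cheapest site among the open ones.
{A, B, C}: R1→A 3·24=72, R2→A 3·20=60, R3→B 2·19=38, R4→C 2·4=8, R5→B 4·5=20. Service 198; fixed 84; total 282.

Total cost: 282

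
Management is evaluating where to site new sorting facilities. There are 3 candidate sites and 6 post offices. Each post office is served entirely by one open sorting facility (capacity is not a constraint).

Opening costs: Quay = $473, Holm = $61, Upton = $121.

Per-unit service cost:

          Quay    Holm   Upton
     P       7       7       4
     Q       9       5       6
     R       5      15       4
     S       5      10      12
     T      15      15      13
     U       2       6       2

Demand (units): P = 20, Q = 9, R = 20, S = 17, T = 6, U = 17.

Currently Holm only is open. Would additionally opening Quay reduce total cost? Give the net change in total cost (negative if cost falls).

No — net change +120 (cost rises by 120).

Current service cost with {Holm}: 847.
Adding Quay: each post office re-picks its cheapest; new service cost 494, saving 353.
Extra fixed cost: 473. Net change = 473 − 353 = 120.
(Totals: 908 → 1028.)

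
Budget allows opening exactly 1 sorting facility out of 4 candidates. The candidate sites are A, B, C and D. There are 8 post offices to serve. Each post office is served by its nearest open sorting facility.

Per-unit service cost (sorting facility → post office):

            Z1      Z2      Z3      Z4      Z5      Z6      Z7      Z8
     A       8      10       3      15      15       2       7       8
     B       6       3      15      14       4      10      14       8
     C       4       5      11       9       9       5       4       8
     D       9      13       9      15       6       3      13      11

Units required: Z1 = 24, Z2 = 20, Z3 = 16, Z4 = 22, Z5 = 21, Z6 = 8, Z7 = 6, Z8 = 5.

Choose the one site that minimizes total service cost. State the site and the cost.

Choose C only; total service cost 863.

With exactly 1 open, each post office uses its cheapest among the chosen.
{C}: Z1→C 4·24=96, Z2→C 5·20=100, Z3→C 11·16=176, Z4→C 9·22=198, Z5→C 9·21=189, Z6→C 5·8=40, Z7→C 4·6=24, Z8→C 8·5=40. Service cost 863.
{B}: service cost 1040
{A}: service cost 1183
Among all 4 size-1 choices, {C} is lowest.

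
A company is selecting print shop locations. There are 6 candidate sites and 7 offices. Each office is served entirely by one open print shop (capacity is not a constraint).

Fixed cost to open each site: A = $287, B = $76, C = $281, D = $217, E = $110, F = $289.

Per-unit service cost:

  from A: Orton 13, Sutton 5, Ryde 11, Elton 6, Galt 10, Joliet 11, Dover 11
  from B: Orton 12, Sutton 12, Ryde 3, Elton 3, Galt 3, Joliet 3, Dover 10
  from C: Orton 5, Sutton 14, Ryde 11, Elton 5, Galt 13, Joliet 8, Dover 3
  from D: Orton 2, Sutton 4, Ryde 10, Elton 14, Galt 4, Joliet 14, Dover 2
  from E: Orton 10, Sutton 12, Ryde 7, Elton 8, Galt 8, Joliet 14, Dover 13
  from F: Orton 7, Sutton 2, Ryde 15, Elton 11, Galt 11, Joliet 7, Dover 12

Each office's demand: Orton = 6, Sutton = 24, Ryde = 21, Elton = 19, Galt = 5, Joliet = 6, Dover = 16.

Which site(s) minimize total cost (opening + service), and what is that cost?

Open B and D; minimum total cost 586.

For any fixed open set, each office goes to its cheapest open site; total = fixed + service.
{B, D}: Orton→D 2·6=12, Sutton→D 4·24=96, Ryde→B 3·21=63, Elton→B 3·19=57, Galt→B 3·5=15, Joliet→B 3·6=18, Dover→D 2·16=32. Service 293; fixed 293; total 586.
{B, D, E}: service 293 + fixed 403 = 696
{B}: service 673 + fixed 76 = 749
{A, B, C, D, E, F}: service 245 + fixed 1260 = 1505
No other subset beats 586.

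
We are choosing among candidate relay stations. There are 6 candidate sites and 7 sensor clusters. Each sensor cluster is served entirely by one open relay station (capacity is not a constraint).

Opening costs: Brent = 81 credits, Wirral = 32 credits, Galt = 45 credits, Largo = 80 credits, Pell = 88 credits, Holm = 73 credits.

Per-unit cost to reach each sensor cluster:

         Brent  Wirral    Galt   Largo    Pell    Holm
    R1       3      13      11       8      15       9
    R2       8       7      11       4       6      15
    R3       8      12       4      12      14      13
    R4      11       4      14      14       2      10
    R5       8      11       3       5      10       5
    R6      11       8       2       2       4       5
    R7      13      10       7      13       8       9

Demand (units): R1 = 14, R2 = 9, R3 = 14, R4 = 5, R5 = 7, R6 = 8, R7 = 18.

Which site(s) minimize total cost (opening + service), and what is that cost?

For any fixed open set, each sensor cluster goes to its cheapest open site; total = fixed + service.
{Brent, Wirral, Galt}: R1→Brent 3·14=42, R2→Wirral 7·9=63, R3→Galt 4·14=56, R4→Wirral 4·5=20, R5→Galt 3·7=21, R6→Galt 2·8=16, R7→Galt 7·18=126. Service 344; fixed 158; total 502.
{Brent, Galt}: R1→Brent 3·14=42, R2→Brent 8·9=72, R3→Galt 4·14=56, R4→Brent 11·5=55, R5→Galt 3·7=21, R6→Galt 2·8=16, R7→Galt 7·18=126. Service 388; fixed 126; total 514.
{Wirral, Galt}: R1→Galt 11·14=154, R2→Wirral 7·9=63, R3→Galt 4·14=56, R4→Wirral 4·5=20, R5→Galt 3·7=21, R6→Galt 2·8=16, R7→Galt 7·18=126. Service 456; fixed 77; total 533.
{Brent, Wirral, Galt, Largo, Pell, Holm}: service 307 + fixed 399 = 706
No other subset beats 502.

Open Brent, Wirral and Galt; minimum total cost 502.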